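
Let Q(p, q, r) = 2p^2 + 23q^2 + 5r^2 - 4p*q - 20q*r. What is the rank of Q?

3

The associated matrix is A = [[2, -2, 0], [-2, 23, -10], [0, -10, 5]].
Congruent diagonalization of A (simultaneous row and column reduction) yields pivots 2, 21, 5/21.
So there are 3 positive pivots.
The rank is the number of nonzero pivots: 3.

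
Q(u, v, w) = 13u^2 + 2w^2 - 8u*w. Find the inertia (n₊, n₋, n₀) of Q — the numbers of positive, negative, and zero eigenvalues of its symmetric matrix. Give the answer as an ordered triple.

(2, 0, 1)

The associated matrix is A = [[13, 0, -4], [0, 0, 0], [-4, 0, 2]].
Symmetric row and column elimination reduces A to a congruent diagonal form with pivots 13, 0, 10/13.
So there are 2 positive, 1 zero pivots.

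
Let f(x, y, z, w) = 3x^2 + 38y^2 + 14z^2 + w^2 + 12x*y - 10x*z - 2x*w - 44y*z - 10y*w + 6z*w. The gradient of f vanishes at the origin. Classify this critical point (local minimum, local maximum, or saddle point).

local minimum

The Hessian at the origin is H = [[6, 12, -10, -2], [12, 76, -44, -10], [-10, -44, 28, 6], [-2, -10, 6, 2]].
Congruent diagonalization of H (simultaneous row and column reduction) yields pivots 6, 52, 10/39, 3/5.
Counting signs: 4 positive.
H is positive definite, so the origin is a strict local minimum.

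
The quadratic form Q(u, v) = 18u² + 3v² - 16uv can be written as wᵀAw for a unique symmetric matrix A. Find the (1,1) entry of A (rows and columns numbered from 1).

The coefficient of u² in Q is 18, and that is exactly A[1,1].

18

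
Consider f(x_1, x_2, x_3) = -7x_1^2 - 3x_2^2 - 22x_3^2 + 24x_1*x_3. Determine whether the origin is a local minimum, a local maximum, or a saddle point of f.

The Hessian at the origin is H = [[-14, 0, 24], [0, -6, 0], [24, 0, -44]].
An LDLᵀ factorisation of H has diagonal entries -14, -6, -20/7.
So there are 3 negative pivots.
H is negative definite, so the origin is a strict local maximum.

local maximum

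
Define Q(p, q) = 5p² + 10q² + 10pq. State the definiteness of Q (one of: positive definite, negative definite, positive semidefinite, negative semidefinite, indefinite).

positive definite

The symmetric matrix of Q is A = [[5, 5], [5, 10]].
Leading principal minors: Δ_1 = 5, Δ_2 = 25.
All leading principal minors are positive, so by Sylvester's criterion Q is positive definite.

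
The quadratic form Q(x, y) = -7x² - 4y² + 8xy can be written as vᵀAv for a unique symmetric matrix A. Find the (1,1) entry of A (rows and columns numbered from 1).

-7

The coefficient of x² in Q is -7, and that is exactly A[1,1].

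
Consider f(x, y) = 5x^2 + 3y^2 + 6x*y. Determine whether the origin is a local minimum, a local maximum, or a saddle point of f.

local minimum

The Hessian at the origin is H = [[10, 6], [6, 6]].
det H = 10·6 − (6)² = 24 > 0 and H[1,1] = 10 > 0, so H is positive definite.
Therefore the origin is a local minimum.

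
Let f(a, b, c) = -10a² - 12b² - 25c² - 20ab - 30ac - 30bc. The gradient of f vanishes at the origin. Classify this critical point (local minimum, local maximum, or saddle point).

local maximum

The Hessian at the origin is H = [[-20, -20, -30], [-20, -24, -30], [-30, -30, -50]].
Row-reducing H symmetrically gives the diagonal entries -20, -4, -5.
Counting signs: 3 negative.
H is negative definite, so the origin is a strict local maximum.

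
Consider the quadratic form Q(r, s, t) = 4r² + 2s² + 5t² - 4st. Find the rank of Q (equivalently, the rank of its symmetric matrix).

The symmetric matrix is A = [[4, 0, 0], [0, 2, -2], [0, -2, 5]].
An LDLᵀ factorisation of A has diagonal entries 4, 2, 3.
That gives 3 positive pivots.
The rank is the number of nonzero pivots: 3.

3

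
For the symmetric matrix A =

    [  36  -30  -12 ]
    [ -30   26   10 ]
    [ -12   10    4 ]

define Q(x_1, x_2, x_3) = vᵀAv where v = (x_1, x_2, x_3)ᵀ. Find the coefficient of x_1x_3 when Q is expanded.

-24

The coefficient of x_1x_3 is A[1,3] + A[3,1] = 2·(-12) = -24.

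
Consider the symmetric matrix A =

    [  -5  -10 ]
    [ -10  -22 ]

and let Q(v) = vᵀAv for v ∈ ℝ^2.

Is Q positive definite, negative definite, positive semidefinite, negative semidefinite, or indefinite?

negative definite

Symmetric row and column elimination reduces A to a congruent diagonal form with pivots -5, -2.
Counting signs: 2 negative.
Hence Q is negative definite.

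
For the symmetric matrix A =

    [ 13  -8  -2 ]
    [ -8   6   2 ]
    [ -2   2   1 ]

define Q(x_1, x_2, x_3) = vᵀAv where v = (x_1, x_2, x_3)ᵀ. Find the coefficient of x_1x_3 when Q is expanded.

The coefficient of x_1x_3 is A[1,3] + A[3,1] = 2·(-2) = -4.

-4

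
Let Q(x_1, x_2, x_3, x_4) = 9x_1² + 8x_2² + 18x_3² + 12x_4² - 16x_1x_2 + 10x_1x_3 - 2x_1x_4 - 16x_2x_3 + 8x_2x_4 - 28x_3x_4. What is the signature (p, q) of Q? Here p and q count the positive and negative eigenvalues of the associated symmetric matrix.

The associated matrix is A = [[9, -8, 5, -1], [-8, 8, -8, 4], [5, -8, 18, -14], [-1, 4, -14, 12]].
Applying the same elementary operations to the rows and columns of A produces a congruent diagonal matrix with entries 9, 8/9, 1, 0.
So there are 3 positive, 1 zero pivots.

(3, 0)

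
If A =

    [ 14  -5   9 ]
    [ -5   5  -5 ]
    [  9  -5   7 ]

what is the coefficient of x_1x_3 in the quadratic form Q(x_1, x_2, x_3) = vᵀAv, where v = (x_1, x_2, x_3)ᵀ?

18

The coefficient of x_1x_3 is A[1,3] + A[3,1] = 2·9 = 18.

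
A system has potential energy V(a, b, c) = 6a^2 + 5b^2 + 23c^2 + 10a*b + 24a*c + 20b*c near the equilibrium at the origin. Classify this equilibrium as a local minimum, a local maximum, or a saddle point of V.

saddle point

The Hessian at the origin is H = [[12, 10, 24], [10, 10, 20], [24, 20, 46]].
An LDLᵀ factorisation of H has diagonal entries 12, 5/3, -2.
That gives 2 positive, 1 negative pivots.
H is indefinite, so the origin is a saddle point.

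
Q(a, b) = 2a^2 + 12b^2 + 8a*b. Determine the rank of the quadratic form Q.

2

The associated matrix is A = [[2, 4], [4, 12]].
An LDLᵀ factorisation of A has diagonal entries 2, 4.
Counting signs: 2 positive.
The rank is the number of nonzero pivots: 2.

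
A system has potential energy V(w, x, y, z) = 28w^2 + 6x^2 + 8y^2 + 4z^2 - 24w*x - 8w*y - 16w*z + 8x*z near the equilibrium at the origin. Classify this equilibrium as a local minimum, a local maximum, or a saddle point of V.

local minimum

The Hessian at the origin is H = [[56, -24, -8, -16], [-24, 12, 0, 8], [-8, 0, 16, 0], [-16, 8, 0, 8]].
Applying the same elementary operations to the rows and columns of H produces a congruent diagonal matrix with entries 56, 12/7, 8, 8/3.
Counting signs: 4 positive.
H is positive definite, so the origin is a strict local minimum.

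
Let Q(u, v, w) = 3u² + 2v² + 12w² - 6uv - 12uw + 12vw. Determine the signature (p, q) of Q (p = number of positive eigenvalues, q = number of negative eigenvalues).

The associated matrix is A = [[3, -3, -6], [-3, 2, 6], [-6, 6, 12]].
Symmetric row and column elimination reduces A to a congruent diagonal form with pivots 3, -1, 0.
So there are 1 positive, 1 negative, 1 zero pivots.

(1, 1)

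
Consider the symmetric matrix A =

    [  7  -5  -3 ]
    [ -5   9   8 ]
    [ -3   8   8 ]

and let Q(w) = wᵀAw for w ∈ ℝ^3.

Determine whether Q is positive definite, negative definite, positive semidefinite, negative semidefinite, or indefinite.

Leading principal minors: Δ_1 = 7, Δ_2 = 38, Δ_3 = 15.
All leading principal minors are positive, so by Sylvester's criterion Q is positive definite.

positive definite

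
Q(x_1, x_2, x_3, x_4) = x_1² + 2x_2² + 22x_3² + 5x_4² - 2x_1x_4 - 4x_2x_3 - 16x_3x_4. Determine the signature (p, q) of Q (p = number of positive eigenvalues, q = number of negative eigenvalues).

The associated matrix is A = [[1, 0, 0, -1], [0, 2, -2, 0], [0, -2, 22, -8], [-1, 0, -8, 5]].
An LDLᵀ factorisation of A has diagonal entries 1, 2, 20, 4/5.
That gives 4 positive pivots.

(4, 0)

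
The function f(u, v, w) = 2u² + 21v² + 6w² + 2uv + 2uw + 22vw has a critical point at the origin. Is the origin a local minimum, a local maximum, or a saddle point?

The Hessian at the origin is H = [[4, 2, 2], [2, 42, 22], [2, 22, 12]].
Symmetric row and column elimination reduces H to a congruent diagonal form with pivots 4, 41, 10/41.
That gives 3 positive pivots.
H is positive definite, so the origin is a strict local minimum.

local minimum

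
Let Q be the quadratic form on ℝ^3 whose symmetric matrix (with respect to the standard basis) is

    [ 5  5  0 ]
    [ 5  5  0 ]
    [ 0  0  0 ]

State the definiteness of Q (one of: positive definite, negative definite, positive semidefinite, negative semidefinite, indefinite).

Symmetric row and column elimination reduces A to a congruent diagonal form with pivots 5, 0, 0.
So there are 1 positive, 2 zero pivots.
Hence Q is positive semidefinite.

positive semidefinite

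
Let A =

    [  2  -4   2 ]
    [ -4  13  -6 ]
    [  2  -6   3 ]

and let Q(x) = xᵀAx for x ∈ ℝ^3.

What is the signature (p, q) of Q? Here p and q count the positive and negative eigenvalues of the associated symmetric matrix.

(3, 0)

An LDLᵀ factorisation of A has diagonal entries 2, 5, 1/5.
So there are 3 positive pivots.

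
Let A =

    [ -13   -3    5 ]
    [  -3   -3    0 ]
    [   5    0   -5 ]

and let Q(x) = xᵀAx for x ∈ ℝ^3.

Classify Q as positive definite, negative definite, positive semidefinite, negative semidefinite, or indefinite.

Applying the same elementary operations to the rows and columns of A produces a congruent diagonal matrix with entries -13, -30/13, -5/2.
So there are 3 negative pivots.
Hence Q is negative definite.

negative definite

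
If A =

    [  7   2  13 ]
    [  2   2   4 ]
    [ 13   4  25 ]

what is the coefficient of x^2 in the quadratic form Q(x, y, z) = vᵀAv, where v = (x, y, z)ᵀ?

7

The coefficient of x^2 is the diagonal entry A[1,1] = 7.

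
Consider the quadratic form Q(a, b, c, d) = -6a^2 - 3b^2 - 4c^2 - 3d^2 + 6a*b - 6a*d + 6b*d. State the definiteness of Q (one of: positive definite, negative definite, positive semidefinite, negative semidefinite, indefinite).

negative semidefinite

The symmetric matrix is A = [[-6, 3, 0, -3], [3, -3, 0, 3], [0, 0, -4, 0], [-3, 3, 0, -3]].
Row-reducing A symmetrically gives the diagonal entries -6, -3/2, -4, 0.
So there are 3 negative, 1 zero pivots.
Hence Q is negative semidefinite.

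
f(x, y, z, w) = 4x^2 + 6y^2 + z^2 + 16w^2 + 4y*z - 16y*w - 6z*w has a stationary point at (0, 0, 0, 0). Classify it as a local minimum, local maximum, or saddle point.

local minimum

The Hessian at the origin is H = [[8, 0, 0, 0], [0, 12, 4, -16], [0, 4, 2, -6], [0, -16, -6, 32]].
Applying the same elementary operations to the rows and columns of H produces a congruent diagonal matrix with entries 8, 12, 2/3, 10.
So there are 4 positive pivots.
H is positive definite, so the origin is a strict local minimum.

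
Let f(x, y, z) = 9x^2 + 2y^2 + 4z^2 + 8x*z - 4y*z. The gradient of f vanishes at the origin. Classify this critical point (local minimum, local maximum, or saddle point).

The Hessian at the origin is H = [[18, 0, 8], [0, 4, -4], [8, -4, 8]].
Symmetric row and column elimination reduces H to a congruent diagonal form with pivots 18, 4, 4/9.
Counting signs: 3 positive.
H is positive definite, so the origin is a strict local minimum.

local minimum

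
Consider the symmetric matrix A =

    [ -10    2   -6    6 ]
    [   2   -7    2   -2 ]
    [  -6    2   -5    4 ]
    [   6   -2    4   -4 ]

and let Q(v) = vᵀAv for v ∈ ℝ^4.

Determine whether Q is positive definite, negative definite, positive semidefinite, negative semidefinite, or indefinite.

negative definite

Leading principal minors: Δ_1 = -10, Δ_2 = 66, Δ_3 = -86, Δ_4 = 20.
The signs alternate starting with Δ_1 < 0, so by Sylvester's criterion Q is negative definite.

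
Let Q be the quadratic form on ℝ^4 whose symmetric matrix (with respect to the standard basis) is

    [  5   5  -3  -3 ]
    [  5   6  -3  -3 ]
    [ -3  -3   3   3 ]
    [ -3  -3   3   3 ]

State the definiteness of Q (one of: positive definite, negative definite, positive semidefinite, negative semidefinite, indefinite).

Congruent diagonalization of A (simultaneous row and column reduction) yields pivots 5, 1, 6/5, 0.
Counting signs: 3 positive, 1 zero.
Hence Q is positive semidefinite.

positive semidefinite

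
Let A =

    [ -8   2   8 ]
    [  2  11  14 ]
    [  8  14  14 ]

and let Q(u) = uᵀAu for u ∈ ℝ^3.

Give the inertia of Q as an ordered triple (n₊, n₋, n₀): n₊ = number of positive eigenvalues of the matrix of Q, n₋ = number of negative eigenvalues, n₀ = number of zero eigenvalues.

Symmetric row and column elimination reduces A to a congruent diagonal form with pivots -8, 23/2, -6/23.
So there are 1 positive, 2 negative pivots.

(1, 2, 0)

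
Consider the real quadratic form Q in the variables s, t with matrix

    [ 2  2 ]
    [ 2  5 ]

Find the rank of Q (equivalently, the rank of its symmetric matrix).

2

Symmetric row and column elimination reduces A to a congruent diagonal form with pivots 2, 3.
So there are 2 positive pivots.
The rank is the number of nonzero pivots: 2.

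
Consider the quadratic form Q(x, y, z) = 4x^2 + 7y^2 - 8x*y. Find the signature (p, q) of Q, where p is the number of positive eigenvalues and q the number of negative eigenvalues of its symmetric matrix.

(2, 0)

The symmetric matrix is A = [[4, -4, 0], [-4, 7, 0], [0, 0, 0]].
Symmetric row and column elimination reduces A to a congruent diagonal form with pivots 4, 3, 0.
Counting signs: 2 positive, 1 zero.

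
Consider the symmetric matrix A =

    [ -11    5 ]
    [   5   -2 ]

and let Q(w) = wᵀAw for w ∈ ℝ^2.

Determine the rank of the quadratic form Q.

2

Symmetric row and column elimination reduces A to a congruent diagonal form with pivots -11, 3/11.
So there are 1 positive, 1 negative pivots.
The rank is the number of nonzero pivots: 2.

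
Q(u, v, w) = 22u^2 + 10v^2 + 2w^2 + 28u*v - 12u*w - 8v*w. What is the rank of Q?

Write A = [[22, 14, -6], [14, 10, -4], [-6, -4, 2]].
Row-reducing A symmetrically gives the diagonal entries 22, 12/11, 1/3.
So there are 3 positive pivots.
The rank is the number of nonzero pivots: 3.

3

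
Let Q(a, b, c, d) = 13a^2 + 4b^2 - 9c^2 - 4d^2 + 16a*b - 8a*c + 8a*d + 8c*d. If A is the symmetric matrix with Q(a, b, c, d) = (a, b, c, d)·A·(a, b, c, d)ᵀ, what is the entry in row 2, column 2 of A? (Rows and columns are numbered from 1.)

4

The coefficient of b^2 in Q is 4, and that is exactly A[2,2].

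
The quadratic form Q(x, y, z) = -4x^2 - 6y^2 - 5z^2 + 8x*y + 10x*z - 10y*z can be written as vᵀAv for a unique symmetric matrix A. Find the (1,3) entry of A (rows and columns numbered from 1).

The coefficient of x·z in Q is 10. For a symmetric A this equals A[1,3] + A[3,1] = 2·A[1,3].
So A[1,3] = 10/2 = 5.

5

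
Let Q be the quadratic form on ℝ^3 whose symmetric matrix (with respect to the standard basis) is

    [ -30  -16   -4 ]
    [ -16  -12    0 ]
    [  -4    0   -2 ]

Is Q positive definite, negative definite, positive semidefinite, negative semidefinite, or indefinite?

negative definite

Applying the same elementary operations to the rows and columns of A produces a congruent diagonal matrix with entries -30, -52/15, -2/13.
Counting signs: 3 negative.
Hence Q is negative definite.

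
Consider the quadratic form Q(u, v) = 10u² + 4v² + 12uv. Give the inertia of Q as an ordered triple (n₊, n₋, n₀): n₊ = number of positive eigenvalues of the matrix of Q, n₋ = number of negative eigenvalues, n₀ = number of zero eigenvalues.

Write A = [[10, 6], [6, 4]].
Symmetric row and column elimination reduces A to a congruent diagonal form with pivots 10, 2/5.
That gives 2 positive pivots.

(2, 0, 0)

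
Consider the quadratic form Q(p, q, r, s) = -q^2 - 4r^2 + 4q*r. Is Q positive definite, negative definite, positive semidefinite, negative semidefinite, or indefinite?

Write A = [[0, 0, 0, 0], [0, -1, 2, 0], [0, 2, -4, 0], [0, 0, 0, 0]].
Symmetric row and column elimination reduces A to a congruent diagonal form with pivots 0, -1, 0, 0.
So there are 1 negative, 3 zero pivots.
Hence Q is negative semidefinite.

negative semidefinite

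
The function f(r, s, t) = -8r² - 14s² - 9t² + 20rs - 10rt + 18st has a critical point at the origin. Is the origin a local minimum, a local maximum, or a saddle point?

The Hessian at the origin is H = [[-16, 20, -10], [20, -28, 18], [-10, 18, -18]].
Congruent diagonalization of H (simultaneous row and column reduction) yields pivots -16, -3, -5/3.
So there are 3 negative pivots.
H is negative definite, so the origin is a strict local maximum.

local maximum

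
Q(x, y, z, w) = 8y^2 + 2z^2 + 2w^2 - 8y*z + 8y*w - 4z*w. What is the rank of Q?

The associated matrix is A = [[0, 0, 0, 0], [0, 8, -4, 4], [0, -4, 2, -2], [0, 4, -2, 2]].
Row-reducing A symmetrically gives the diagonal entries 0, 8, 0, 0.
So there are 1 positive, 3 zero pivots.
The rank is the number of nonzero pivots: 1.

1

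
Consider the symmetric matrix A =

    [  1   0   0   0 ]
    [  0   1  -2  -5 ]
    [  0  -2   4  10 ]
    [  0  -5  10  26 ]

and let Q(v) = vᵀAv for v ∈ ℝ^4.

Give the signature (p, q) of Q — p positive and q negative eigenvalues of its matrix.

(3, 0)

Applying the same elementary operations to the rows and columns of A produces a congruent diagonal matrix with entries 1, 1, 0, 1.
So there are 3 positive, 1 zero pivots.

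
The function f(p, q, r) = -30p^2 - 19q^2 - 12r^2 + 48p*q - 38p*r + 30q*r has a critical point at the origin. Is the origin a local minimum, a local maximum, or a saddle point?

The Hessian at the origin is H = [[-60, 48, -38], [48, -38, 30], [-38, 30, -24]].
Congruent diagonalization of H (simultaneous row and column reduction) yields pivots -60, 2/5, -1/3.
That gives 1 positive, 2 negative pivots.
H is indefinite, so the origin is a saddle point.

saddle point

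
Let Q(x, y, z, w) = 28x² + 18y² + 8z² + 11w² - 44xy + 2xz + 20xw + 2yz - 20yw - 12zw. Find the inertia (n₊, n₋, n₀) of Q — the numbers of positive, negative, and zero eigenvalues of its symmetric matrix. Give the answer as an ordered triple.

(4, 0, 0)

Write A = [[28, -22, 1, 10], [-22, 18, 1, -10], [1, 1, 8, -6], [10, -10, -6, 11]].
An LDLᵀ factorisation of A has diagonal entries 28, 5/7, 7/2, 5/7.
Counting signs: 4 positive.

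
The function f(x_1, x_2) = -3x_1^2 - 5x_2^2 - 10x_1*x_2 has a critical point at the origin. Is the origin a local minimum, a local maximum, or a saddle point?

The Hessian at the origin is H = [[-6, -10], [-10, -10]].
det H = -6·-10 − (-10)² = -40 < 0, so H is indefinite.
Therefore the origin is a saddle point.

saddle point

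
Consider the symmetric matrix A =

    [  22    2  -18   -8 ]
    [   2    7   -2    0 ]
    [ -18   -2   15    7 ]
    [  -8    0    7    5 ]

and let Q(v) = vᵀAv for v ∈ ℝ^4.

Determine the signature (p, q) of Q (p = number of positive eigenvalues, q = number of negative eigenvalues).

(4, 0)

An LDLᵀ factorisation of A has diagonal entries 22, 75/11, 19/75, 20/19.
That gives 4 positive pivots.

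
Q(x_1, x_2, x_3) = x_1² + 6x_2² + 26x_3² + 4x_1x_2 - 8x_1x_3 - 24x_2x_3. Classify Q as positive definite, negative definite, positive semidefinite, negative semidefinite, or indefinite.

positive definite

The symmetric matrix is A = [[1, 2, -4], [2, 6, -12], [-4, -12, 26]].
Symmetric row and column elimination reduces A to a congruent diagonal form with pivots 1, 2, 2.
So there are 3 positive pivots.
Hence Q is positive definite.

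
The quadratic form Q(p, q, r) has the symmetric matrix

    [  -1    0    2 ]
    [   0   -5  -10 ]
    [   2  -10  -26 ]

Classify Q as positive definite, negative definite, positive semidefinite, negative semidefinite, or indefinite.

negative definite

An LDLᵀ factorisation of A has diagonal entries -1, -5, -2.
That gives 3 negative pivots.
Hence Q is negative definite.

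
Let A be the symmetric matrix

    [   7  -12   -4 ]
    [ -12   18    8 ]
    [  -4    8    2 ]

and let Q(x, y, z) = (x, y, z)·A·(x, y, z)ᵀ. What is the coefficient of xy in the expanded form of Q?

The coefficient of xy is A[1,2] + A[2,1] = 2·(-12) = -24.

-24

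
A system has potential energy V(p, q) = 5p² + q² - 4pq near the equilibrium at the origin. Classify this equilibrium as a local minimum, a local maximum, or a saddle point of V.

local minimum

The Hessian at the origin is H = [[10, -4], [-4, 2]].
det H = 10·2 − (-4)² = 4 > 0 and H[1,1] = 10 > 0, so H is positive definite.
Therefore the origin is a local minimum.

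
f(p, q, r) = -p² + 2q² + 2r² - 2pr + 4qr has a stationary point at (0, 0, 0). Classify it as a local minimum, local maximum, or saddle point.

The Hessian at the origin is H = [[-2, 0, -2], [0, 4, 4], [-2, 4, 4]].
An LDLᵀ factorisation of H has diagonal entries -2, 4, 2.
That gives 2 positive, 1 negative pivots.
H is indefinite, so the origin is a saddle point.

saddle point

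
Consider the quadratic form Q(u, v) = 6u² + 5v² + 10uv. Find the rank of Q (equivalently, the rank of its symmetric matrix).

2

The symmetric matrix is A = [[6, 5], [5, 5]].
Applying the same elementary operations to the rows and columns of A produces a congruent diagonal matrix with entries 6, 5/6.
So there are 2 positive pivots.
The rank is the number of nonzero pivots: 2.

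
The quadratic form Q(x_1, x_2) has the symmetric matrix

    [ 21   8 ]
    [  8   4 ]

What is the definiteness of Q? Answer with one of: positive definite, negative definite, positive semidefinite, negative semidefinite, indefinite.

positive definite

Leading principal minors: Δ_1 = 21, Δ_2 = 20.
All leading principal minors are positive, so by Sylvester's criterion Q is positive definite.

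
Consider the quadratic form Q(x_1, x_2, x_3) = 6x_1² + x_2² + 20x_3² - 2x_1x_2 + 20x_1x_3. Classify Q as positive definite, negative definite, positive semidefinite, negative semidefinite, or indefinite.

The symmetric matrix is A = [[6, -1, 10], [-1, 1, 0], [10, 0, 20]].
Congruent diagonalization of A (simultaneous row and column reduction) yields pivots 6, 5/6, 0.
Counting signs: 2 positive, 1 zero.
Hence Q is positive semidefinite.

positive semidefinite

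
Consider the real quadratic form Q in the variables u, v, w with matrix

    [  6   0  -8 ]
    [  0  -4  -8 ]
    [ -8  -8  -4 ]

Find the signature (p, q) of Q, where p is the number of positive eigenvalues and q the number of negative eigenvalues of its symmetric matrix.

Congruent diagonalization of A (simultaneous row and column reduction) yields pivots 6, -4, 4/3.
Counting signs: 2 positive, 1 negative.

(2, 1)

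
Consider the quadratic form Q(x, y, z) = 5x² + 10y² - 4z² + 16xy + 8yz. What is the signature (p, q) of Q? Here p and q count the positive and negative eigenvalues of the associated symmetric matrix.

Write A = [[5, 8, 0], [8, 10, 4], [0, 4, -4]].
Applying the same elementary operations to the rows and columns of A produces a congruent diagonal matrix with entries 5, -14/5, 12/7.
That gives 2 positive, 1 negative pivots.

(2, 1)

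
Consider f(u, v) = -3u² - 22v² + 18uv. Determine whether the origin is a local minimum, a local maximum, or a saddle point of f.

saddle point

The Hessian at the origin is H = [[-6, 18], [18, -44]].
det H = -6·-44 − (18)² = -60 < 0, so H is indefinite.
Therefore the origin is a saddle point.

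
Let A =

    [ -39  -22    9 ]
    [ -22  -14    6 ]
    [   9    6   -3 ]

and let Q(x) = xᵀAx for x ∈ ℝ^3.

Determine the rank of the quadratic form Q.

3

Symmetric row and column elimination reduces A to a congruent diagonal form with pivots -39, -62/39, -12/31.
So there are 3 negative pivots.
The rank is the number of nonzero pivots: 3.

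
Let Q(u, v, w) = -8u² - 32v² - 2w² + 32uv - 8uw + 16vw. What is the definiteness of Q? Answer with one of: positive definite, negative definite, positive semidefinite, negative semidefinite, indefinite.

negative semidefinite

Write A = [[-8, 16, -4], [16, -32, 8], [-4, 8, -2]].
Symmetric row and column elimination reduces A to a congruent diagonal form with pivots -8, 0, 0.
That gives 1 negative, 2 zero pivots.
Hence Q is negative semidefinite.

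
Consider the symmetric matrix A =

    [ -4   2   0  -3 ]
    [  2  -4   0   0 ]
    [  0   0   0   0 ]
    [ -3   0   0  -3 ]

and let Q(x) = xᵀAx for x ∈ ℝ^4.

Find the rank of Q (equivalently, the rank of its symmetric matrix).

Row-reducing A symmetrically gives the diagonal entries -4, -3, 0, 0.
That gives 2 negative, 2 zero pivots.
The rank is the number of nonzero pivots: 2.

2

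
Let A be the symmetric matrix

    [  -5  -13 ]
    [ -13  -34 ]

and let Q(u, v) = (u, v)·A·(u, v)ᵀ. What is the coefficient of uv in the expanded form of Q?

-26

The coefficient of uv is A[1,2] + A[2,1] = 2·(-13) = -26.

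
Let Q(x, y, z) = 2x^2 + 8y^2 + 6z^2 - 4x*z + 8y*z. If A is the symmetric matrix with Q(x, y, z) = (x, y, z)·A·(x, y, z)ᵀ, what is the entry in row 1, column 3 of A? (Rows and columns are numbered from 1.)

The coefficient of x·z in Q is -4. For a symmetric A this equals A[1,3] + A[3,1] = 2·A[1,3].
So A[1,3] = -4/2 = -2.

-2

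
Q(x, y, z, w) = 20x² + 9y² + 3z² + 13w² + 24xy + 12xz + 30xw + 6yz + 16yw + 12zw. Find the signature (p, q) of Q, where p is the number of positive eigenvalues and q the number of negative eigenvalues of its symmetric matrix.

The associated matrix is A = [[20, 12, 6, 15], [12, 9, 3, 8], [6, 3, 3, 6], [15, 8, 6, 13]].
Row-reducing A symmetrically gives the diagonal entries 20, 9/5, 1, -1/6.
So there are 3 positive, 1 negative pivots.

(3, 1)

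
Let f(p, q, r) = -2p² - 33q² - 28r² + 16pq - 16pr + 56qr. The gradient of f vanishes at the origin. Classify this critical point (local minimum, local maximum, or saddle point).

The Hessian at the origin is H = [[-4, 16, -16], [16, -66, 56], [-16, 56, -56]].
Congruent diagonalization of H (simultaneous row and column reduction) yields pivots -4, -2, 40.
That gives 1 positive, 2 negative pivots.
H is indefinite, so the origin is a saddle point.

saddle point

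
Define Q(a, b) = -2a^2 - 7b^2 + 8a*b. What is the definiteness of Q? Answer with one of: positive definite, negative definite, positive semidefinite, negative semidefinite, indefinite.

The symmetric matrix of Q is [[-2, 4], [4, -7]].
For the 2×2 matrix [[-2, 4], [4, -7]]: det = -2·-7 − (4)² = -2, trace = -9.
det < 0 so the eigenvalues have opposite signs; the form is indefinite.

indefinite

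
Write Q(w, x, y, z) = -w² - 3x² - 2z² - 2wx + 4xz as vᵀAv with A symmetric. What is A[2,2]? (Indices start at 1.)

-3

The coefficient of x² in Q is -3, and that is exactly A[2,2].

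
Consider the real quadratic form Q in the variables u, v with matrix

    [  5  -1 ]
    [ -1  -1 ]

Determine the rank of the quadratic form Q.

2

Symmetric row and column elimination reduces A to a congruent diagonal form with pivots 5, -6/5.
That gives 1 positive, 1 negative pivots.
The rank is the number of nonzero pivots: 2.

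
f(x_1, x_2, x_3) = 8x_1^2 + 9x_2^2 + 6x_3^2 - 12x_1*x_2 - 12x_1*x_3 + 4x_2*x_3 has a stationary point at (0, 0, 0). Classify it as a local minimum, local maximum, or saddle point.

The Hessian at the origin is H = [[16, -12, -12], [-12, 18, 4], [-12, 4, 12]].
Congruent diagonalization of H (simultaneous row and column reduction) yields pivots 16, 9, 2/9.
That gives 3 positive pivots.
H is positive definite, so the origin is a strict local minimum.

local minimum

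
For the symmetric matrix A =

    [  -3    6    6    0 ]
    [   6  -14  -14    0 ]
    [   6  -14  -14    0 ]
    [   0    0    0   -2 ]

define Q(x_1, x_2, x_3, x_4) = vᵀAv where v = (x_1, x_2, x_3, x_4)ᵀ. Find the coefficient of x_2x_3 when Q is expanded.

-28

The coefficient of x_2x_3 is A[2,3] + A[3,2] = 2·(-14) = -28.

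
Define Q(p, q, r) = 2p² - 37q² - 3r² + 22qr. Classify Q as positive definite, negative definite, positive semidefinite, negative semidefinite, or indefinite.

The symmetric matrix is A = [[2, 0, 0], [0, -37, 11], [0, 11, -3]].
Symmetric row and column elimination reduces A to a congruent diagonal form with pivots 2, -37, 10/37.
That gives 2 positive, 1 negative pivots.
Hence Q is indefinite.

indefinite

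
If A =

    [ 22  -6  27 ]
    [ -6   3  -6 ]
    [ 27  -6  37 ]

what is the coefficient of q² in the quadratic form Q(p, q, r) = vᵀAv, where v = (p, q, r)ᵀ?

The coefficient of q² is the diagonal entry A[2,2] = 3.

3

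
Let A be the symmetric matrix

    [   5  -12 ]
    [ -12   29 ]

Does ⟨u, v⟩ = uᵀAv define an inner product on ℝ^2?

yes

Leading principal minors: Δ_1 = 5, Δ_2 = 1.
All leading principal minors are positive, so by Sylvester's criterion Q is positive definite.
⟨·,·⟩ is an inner product exactly when A is positive definite.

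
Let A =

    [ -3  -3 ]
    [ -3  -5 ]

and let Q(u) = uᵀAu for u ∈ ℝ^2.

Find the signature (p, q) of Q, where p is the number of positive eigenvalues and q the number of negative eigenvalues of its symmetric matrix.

(0, 2)

Applying the same elementary operations to the rows and columns of A produces a congruent diagonal matrix with entries -3, -2.
So there are 2 negative pivots.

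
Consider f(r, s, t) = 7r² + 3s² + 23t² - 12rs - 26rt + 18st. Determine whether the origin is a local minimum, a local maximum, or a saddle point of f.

The Hessian at the origin is H = [[14, -12, -26], [-12, 6, 18], [-26, 18, 46]].
Symmetric row and column elimination reduces H to a congruent diagonal form with pivots 14, -30/7, 2.
Counting signs: 2 positive, 1 negative.
H is indefinite, so the origin is a saddle point.

saddle point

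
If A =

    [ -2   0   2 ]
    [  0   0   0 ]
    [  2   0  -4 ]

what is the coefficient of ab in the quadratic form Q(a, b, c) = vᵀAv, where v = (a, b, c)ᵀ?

The coefficient of ab is A[1,2] + A[2,1] = 2·0 = 0.

0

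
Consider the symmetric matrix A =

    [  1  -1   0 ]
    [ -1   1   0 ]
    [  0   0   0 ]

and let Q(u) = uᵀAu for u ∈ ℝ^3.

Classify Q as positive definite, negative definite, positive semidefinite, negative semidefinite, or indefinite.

positive semidefinite

Symmetric row and column elimination reduces A to a congruent diagonal form with pivots 1, 0, 0.
Counting signs: 1 positive, 2 zero.
Hence Q is positive semidefinite.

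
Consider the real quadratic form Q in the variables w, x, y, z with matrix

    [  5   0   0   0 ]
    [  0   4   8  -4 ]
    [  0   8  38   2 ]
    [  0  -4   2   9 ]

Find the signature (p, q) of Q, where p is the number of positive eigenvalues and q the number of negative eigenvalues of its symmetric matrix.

(4, 0)

Applying the same elementary operations to the rows and columns of A produces a congruent diagonal matrix with entries 5, 4, 22, 5/11.
That gives 4 positive pivots.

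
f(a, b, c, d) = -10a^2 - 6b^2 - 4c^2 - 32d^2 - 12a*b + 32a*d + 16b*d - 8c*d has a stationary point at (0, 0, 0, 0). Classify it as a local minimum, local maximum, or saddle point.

local maximum

The Hessian at the origin is H = [[-20, -12, 0, 32], [-12, -12, 0, 16], [0, 0, -8, -8], [32, 16, -8, -64]].
Symmetric row and column elimination reduces H to a congruent diagonal form with pivots -20, -24/5, -8, -8/3.
That gives 4 negative pivots.
H is negative definite, so the origin is a strict local maximum.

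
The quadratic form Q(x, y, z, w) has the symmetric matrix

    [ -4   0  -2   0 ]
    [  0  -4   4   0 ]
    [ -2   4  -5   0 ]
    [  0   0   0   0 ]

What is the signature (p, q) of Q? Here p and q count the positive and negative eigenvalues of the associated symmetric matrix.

(0, 2)

Congruent diagonalization of A (simultaneous row and column reduction) yields pivots -4, -4, 0, 0.
That gives 2 negative, 2 zero pivots.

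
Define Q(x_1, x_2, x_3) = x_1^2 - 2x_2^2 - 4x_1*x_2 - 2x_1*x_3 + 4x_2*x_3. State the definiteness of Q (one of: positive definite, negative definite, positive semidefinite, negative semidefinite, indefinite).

The symmetric matrix is A = [[1, -2, -1], [-2, -2, 2], [-1, 2, 0]].
Symmetric row and column elimination reduces A to a congruent diagonal form with pivots 1, -6, -1.
That gives 1 positive, 2 negative pivots.
Hence Q is indefinite.

indefinite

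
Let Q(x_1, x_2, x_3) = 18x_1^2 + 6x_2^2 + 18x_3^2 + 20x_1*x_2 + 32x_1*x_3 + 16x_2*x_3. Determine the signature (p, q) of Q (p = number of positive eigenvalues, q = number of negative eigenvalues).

The symmetric matrix is A = [[18, 10, 16], [10, 6, 8], [16, 8, 18]].
Symmetric row and column elimination reduces A to a congruent diagonal form with pivots 18, 4/9, 2.
That gives 3 positive pivots.

(3, 0)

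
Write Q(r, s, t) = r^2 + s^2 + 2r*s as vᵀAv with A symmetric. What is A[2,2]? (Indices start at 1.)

The coefficient of s^2 in Q is 1, and that is exactly A[2,2].

1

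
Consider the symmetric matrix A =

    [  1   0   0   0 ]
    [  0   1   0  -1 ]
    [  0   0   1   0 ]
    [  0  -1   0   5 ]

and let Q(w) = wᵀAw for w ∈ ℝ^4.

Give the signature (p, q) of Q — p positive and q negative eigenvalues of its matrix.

(4, 0)

Congruent diagonalization of A (simultaneous row and column reduction) yields pivots 1, 1, 1, 4.
So there are 4 positive pivots.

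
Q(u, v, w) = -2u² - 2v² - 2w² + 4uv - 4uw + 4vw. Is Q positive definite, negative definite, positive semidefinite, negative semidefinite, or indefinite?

The symmetric matrix is A = [[-2, 2, -2], [2, -2, 2], [-2, 2, -2]].
Symmetric row and column elimination reduces A to a congruent diagonal form with pivots -2, 0, 0.
So there are 1 negative, 2 zero pivots.
Hence Q is negative semidefinite.

negative semidefinite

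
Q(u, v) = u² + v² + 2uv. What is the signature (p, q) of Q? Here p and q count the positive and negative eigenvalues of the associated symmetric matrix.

(1, 0)

The symmetric matrix is A = [[1, 1], [1, 1]].
Row-reducing A symmetrically gives the diagonal entries 1, 0.
That gives 1 positive, 1 zero pivots.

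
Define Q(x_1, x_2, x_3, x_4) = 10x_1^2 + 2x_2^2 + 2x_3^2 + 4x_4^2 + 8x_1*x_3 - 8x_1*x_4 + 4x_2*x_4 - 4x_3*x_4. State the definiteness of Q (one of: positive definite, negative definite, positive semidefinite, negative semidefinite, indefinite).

positive semidefinite

Write A = [[10, 0, 4, -4], [0, 2, 0, 2], [4, 0, 2, -2], [-4, 2, -2, 4]].
Applying the same elementary operations to the rows and columns of A produces a congruent diagonal matrix with entries 10, 2, 2/5, 0.
That gives 3 positive, 1 zero pivots.
Hence Q is positive semidefinite.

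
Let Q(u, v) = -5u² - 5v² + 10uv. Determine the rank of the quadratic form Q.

1

The symmetric matrix is A = [[-5, 5], [5, -5]].
Congruent diagonalization of A (simultaneous row and column reduction) yields pivots -5, 0.
So there are 1 negative, 1 zero pivots.
The rank is the number of nonzero pivots: 1.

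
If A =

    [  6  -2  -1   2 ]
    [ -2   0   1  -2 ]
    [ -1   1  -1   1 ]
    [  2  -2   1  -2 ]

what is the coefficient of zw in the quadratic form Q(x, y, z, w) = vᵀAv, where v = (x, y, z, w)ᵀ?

The coefficient of zw is A[3,4] + A[4,3] = 2·1 = 2.

2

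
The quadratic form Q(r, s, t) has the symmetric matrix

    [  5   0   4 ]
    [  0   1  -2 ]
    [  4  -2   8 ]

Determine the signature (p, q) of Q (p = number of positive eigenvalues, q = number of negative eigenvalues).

Row-reducing A symmetrically gives the diagonal entries 5, 1, 4/5.
That gives 3 positive pivots.

(3, 0)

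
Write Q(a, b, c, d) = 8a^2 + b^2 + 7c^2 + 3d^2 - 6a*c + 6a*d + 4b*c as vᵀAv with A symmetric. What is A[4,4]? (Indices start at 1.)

3

The coefficient of d^2 in Q is 3, and that is exactly A[4,4].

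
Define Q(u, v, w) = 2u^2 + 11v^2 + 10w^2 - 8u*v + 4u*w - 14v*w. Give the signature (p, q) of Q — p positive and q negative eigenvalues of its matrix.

(3, 0)

The symmetric matrix is A = [[2, -4, 2], [-4, 11, -7], [2, -7, 10]].
Congruent diagonalization of A (simultaneous row and column reduction) yields pivots 2, 3, 5.
Counting signs: 3 positive.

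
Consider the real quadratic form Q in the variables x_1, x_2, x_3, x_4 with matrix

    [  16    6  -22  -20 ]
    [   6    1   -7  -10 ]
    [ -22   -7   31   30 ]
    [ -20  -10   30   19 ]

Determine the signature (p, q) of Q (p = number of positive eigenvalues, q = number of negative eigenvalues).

(2, 2)

Applying the same elementary operations to the rows and columns of A produces a congruent diagonal matrix with entries 16, -5/4, 2, -1.
That gives 2 positive, 2 negative pivots.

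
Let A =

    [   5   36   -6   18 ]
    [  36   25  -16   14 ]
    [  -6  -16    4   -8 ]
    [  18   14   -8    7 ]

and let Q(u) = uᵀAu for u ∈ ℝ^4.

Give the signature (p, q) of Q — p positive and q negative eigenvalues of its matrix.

Symmetric row and column elimination reduces A to a congruent diagonal form with pivots 5, -1171/5, -48/1171, 0.
So there are 1 positive, 2 negative, 1 zero pivots.

(1, 2)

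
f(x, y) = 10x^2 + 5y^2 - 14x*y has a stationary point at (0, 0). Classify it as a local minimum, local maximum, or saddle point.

The Hessian at the origin is H = [[20, -14], [-14, 10]].
det H = 20·10 − (-14)² = 4 > 0 and H[1,1] = 20 > 0, so H is positive definite.
Therefore the origin is a local minimum.

local minimum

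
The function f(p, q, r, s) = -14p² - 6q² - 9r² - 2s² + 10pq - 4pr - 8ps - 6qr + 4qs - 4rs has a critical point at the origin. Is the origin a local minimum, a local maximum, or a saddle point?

local maximum

The Hessian at the origin is H = [[-28, 10, -4, -8], [10, -12, -6, 4], [-4, -6, -18, -4], [-8, 4, -4, -4]].
Symmetric row and column elimination reduces H to a congruent diagonal form with pivots -28, -59/7, -642/59, -20/107.
That gives 4 negative pivots.
H is negative definite, so the origin is a strict local maximum.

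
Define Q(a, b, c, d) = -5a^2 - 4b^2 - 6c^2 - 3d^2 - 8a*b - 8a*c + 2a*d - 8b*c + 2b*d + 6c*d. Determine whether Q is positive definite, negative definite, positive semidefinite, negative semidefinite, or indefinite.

negative definite

The symmetric matrix of Q is A = [[-5, -4, -4, 1], [-4, -4, -4, 1], [-4, -4, -6, 3], [1, 1, 3, -3]].
Leading principal minors: Δ_1 = -5, Δ_2 = 4, Δ_3 = -8, Δ_4 = 6.
The signs alternate starting with Δ_1 < 0, so by Sylvester's criterion Q is negative definite.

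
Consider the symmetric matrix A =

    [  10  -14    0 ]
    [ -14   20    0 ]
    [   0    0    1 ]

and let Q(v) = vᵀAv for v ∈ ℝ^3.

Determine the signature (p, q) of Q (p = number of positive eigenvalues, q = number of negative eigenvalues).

(3, 0)

Congruent diagonalization of A (simultaneous row and column reduction) yields pivots 10, 2/5, 1.
Counting signs: 3 positive.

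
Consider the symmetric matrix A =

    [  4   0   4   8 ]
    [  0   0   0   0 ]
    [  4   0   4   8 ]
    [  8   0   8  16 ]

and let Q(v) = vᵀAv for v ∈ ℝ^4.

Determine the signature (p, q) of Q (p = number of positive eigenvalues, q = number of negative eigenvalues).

Congruent diagonalization of A (simultaneous row and column reduction) yields pivots 4, 0, 0, 0.
Counting signs: 1 positive, 3 zero.

(1, 0)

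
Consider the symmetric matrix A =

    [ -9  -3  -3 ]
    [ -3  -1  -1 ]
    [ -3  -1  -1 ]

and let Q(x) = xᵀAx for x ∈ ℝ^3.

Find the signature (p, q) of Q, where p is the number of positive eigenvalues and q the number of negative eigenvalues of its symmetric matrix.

Symmetric row and column elimination reduces A to a congruent diagonal form with pivots -9, 0, 0.
That gives 1 negative, 2 zero pivots.

(0, 1)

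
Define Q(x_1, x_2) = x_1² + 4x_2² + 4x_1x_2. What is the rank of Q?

Write A = [[1, 2], [2, 4]].
Row-reducing A symmetrically gives the diagonal entries 1, 0.
Counting signs: 1 positive, 1 zero.
The rank is the number of nonzero pivots: 1.

1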